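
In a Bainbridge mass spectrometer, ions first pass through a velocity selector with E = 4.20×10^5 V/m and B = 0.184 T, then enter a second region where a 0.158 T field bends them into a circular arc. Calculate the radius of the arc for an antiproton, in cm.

r ≈ 15.1 cm

The selector passes v = E/B = 4.20×10^5/0.184 = 2.28×10^6 m/s.
In the deflection region, r = mv/(qB₂) = (1.67×10^-27)(2.28×10^6) / [(1×1.60×10^-19)(0.158)] = 0.151 m.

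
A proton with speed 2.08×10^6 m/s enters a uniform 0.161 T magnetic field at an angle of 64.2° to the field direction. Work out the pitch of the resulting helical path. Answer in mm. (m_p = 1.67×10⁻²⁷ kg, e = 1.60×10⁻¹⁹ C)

The velocity component along B is v∥ = v cos64.2° = 9.05×10^5 m/s.
The cyclotron period T = 2πm/(qB) = 4.07×10^-7 s is set by m, q, B alone.
Pitch = v∥·T = (9.05×10^5)(4.07×10^-7) = 0.369 m.

pitch ≈ 369 mm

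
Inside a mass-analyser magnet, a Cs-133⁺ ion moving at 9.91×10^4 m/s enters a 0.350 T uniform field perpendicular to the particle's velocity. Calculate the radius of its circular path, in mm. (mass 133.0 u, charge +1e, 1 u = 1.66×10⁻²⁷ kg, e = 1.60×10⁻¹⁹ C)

The magnetic force provides the centripetal force: qvB = mv²/r, so r = mv/(qB).
r = (2.21×10^-25 kg)(9.91×10^4 m/s) / [(1×1.60×10^-19 C)(0.350 T)] = 0.391 m.

r ≈ 391 mm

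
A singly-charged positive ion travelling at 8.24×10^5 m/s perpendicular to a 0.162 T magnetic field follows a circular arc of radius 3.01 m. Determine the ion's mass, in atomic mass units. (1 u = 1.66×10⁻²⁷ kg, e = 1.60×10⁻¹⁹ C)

m ≈ 57.0 u

qvB = mv²/r ⇒ m = qBr/v.
m = (1×1.60×10^-19)(0.162)(3.01) / (8.24×10^5) = 9.47×10^-26 kg = 57.0 u.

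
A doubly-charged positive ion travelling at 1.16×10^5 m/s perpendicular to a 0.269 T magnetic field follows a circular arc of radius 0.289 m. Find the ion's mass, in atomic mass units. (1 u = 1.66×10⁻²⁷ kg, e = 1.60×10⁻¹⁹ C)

qvB = mv²/r ⇒ m = qBr/v.
m = (2×1.60×10^-19)(0.269)(0.289) / (1.16×10^5) = 2.14×10^-25 kg = 129 u.

m ≈ 129 u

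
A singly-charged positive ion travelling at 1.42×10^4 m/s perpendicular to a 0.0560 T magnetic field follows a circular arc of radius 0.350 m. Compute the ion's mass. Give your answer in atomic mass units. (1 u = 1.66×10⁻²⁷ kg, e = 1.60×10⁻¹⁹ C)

qvB = mv²/r ⇒ m = qBr/v.
m = (1×1.60×10^-19)(0.0560)(0.350) / (1.42×10^4) = 2.21×10^-25 kg = 133 u.

m ≈ 133 u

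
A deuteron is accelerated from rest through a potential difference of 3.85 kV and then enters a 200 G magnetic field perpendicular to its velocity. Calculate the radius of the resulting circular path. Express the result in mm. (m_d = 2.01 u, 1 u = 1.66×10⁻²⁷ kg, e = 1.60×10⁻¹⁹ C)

The kinetic energy gained is K = qV = (1×1.60×10^-19)(3850) = 6.16×10^-16 J.
v = √(2K/m) = 6.08×10^5 m/s.
r = mv/(qB) = (3.34×10^-27)(6.08×10^5) / [(1×1.60×10^-19)(0.0200)] = 0.634 m.

r ≈ 634 mm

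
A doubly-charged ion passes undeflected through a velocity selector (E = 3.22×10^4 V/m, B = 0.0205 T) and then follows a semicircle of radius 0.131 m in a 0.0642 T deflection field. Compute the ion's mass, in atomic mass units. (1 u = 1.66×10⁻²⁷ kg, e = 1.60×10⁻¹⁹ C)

v = E/B₁ = 1.57×10^6 m/s.
From r = mv/(qB₂), m = qB₂r/v = (2×1.60×10^-19)(0.0642)(0.131) / (1.57×10^6) = 1.71×10^-27 kg.
In atomic mass units: m = 1.71×10^-27 / 1.66×10^-27 = 1.03 u.

m ≈ 1.03 u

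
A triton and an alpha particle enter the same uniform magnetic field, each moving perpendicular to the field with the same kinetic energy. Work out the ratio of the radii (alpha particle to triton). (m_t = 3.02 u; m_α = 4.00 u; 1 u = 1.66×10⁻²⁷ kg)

r = √(2mK)/(qB) ⇒ at equal K, r ∝ √m/q.
r_{alpha particle}/r_{triton} = 0.575.

ratio ≈ 0.575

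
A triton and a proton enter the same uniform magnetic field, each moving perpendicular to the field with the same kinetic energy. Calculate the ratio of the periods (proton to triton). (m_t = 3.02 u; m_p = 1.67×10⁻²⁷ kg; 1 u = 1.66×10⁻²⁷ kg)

T = 2πm/(qB) is independent of speed, so T₂/T₁ = (m₂/q₂)/(m₁/q₁).
T_{proton}/T_{triton} = (1.67×10^-27/1e) / (5.01×10^-27/1e) = 0.333.

ratio ≈ 0.333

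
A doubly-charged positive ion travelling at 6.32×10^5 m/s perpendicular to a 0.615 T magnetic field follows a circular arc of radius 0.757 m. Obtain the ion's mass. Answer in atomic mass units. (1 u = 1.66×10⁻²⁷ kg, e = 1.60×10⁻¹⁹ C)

qvB = mv²/r ⇒ m = qBr/v.
m = (2×1.60×10^-19)(0.615)(0.757) / (6.32×10^5) = 2.36×10^-25 kg = 142 u.

m ≈ 142 u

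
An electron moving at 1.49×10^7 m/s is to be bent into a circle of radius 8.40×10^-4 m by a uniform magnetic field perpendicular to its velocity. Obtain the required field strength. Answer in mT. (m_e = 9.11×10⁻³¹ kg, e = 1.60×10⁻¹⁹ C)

B ≈ 101 mT

qvB = mv²/r gives B = mv/(qr).
B = (9.11×10^-31)(1.49×10^7) / [(1×1.60×10^-19)(8.40×10^-4)] = 0.101 T.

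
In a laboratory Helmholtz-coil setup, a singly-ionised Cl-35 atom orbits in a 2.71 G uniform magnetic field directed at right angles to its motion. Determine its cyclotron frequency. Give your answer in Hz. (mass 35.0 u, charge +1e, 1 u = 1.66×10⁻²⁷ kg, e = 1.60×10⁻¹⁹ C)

f = qB/(2πm) = (1×1.60×10^-19)(2.71×10^-4) / [2π(5.81×10^-26)] = 119 Hz.

f ≈ 119 Hz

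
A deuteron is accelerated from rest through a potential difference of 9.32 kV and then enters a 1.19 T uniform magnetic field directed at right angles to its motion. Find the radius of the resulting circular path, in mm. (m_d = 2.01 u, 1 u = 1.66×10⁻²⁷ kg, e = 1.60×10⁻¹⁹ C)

The kinetic energy gained is K = qV = (1×1.60×10^-19)(9320) = 1.49×10^-15 J.
v = √(2K/m) = 9.45×10^5 m/s.
r = mv/(qB) = (3.34×10^-27)(9.45×10^5) / [(1×1.60×10^-19)(1.19)] = 0.0166 m.

r ≈ 16.6 mm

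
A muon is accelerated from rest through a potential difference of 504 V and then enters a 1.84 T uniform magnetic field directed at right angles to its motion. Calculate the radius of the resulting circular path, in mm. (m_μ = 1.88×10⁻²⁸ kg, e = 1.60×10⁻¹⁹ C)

The kinetic energy gained is K = qV = (1×1.60×10^-19)(504) = 8.06×10^-17 J.
v = √(2K/m) = 9.26×10^5 m/s.
r = mv/(qB) = (1.88×10^-28)(9.26×10^5) / [(1×1.60×10^-19)(1.84)] = 5.91×10^-4 m.

r ≈ 0.591 mm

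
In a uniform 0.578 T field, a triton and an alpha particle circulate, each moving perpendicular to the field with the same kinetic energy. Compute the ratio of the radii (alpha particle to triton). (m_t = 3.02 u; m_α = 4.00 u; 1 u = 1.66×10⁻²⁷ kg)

r = √(2mK)/(qB) ⇒ at equal K, r ∝ √m/q.
r_{alpha particle}/r_{triton} = 0.575.

ratio ≈ 0.575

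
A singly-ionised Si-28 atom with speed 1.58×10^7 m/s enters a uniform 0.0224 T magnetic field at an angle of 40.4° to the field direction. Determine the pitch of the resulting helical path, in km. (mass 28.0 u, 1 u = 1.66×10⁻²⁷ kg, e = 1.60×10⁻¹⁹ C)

pitch ≈ 0.980 km

The velocity component along B is v∥ = v cos40.4° = 1.20×10^7 m/s.
The cyclotron period T = 2πm/(qB) = 8.15×10^-5 s is set by m, q, B alone.
Pitch = v∥·T = (1.20×10^7)(8.15×10^-5) = 980 m.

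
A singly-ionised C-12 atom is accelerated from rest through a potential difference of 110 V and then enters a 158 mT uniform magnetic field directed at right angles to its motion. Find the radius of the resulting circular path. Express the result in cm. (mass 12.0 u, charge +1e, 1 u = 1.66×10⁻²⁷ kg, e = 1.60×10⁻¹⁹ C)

r ≈ 3.31 cm

The kinetic energy gained is K = qV = (1×1.60×10^-19)(110) = 1.76×10^-17 J.
v = √(2K/m) = 4.20×10^4 m/s.
r = mv/(qB) = (1.99×10^-26)(4.20×10^4) / [(1×1.60×10^-19)(0.158)] = 0.0331 m.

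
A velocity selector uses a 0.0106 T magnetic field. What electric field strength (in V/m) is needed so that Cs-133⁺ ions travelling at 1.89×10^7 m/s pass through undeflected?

qE = qvB ⇒ E = vB = (1.89×10^7)(0.0106) = 2.00×10^5 V/m.

E ≈ 2.00×10^5 V/m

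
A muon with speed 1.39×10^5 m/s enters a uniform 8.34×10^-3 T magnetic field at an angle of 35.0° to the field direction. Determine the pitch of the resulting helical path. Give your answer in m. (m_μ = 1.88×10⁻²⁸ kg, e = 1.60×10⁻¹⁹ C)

pitch ≈ 0.101 m

The velocity component along B is v∥ = v cos35.0° = 1.14×10^5 m/s.
The cyclotron period T = 2πm/(qB) = 8.85×10^-7 s is set by m, q, B alone.
Pitch = v∥·T = (1.14×10^5)(8.85×10^-7) = 0.101 m.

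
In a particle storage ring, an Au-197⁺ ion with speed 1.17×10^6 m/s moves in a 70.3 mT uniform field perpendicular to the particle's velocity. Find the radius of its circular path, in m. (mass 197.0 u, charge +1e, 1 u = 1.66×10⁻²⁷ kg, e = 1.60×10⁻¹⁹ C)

The magnetic force provides the centripetal force: qvB = mv²/r, so r = mv/(qB).
r = (3.27×10^-25 kg)(1.17×10^6 m/s) / [(1×1.60×10^-19 C)(0.0703 T)] = 34.0 m.

r ≈ 34.0 m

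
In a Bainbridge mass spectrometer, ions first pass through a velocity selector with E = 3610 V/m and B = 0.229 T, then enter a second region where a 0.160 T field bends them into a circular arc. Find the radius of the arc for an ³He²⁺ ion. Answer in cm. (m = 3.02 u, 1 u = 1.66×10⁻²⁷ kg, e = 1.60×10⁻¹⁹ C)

r ≈ 0.154 cm

The selector passes v = E/B = 3610/0.229 = 1.58×10^4 m/s.
In the deflection region, r = mv/(qB₂) = (5.01×10^-27)(1.58×10^4) / [(2×1.60×10^-19)(0.160)] = 1.54×10^-3 m.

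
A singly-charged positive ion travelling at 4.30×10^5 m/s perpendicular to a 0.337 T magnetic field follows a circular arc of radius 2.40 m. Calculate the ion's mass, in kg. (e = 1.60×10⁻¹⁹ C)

qvB = mv²/r ⇒ m = qBr/v.
m = (1×1.60×10^-19)(0.337)(2.40) / (4.30×10^5) = 3.01×10^-25 kg.

m ≈ 3.01×10^-25 kg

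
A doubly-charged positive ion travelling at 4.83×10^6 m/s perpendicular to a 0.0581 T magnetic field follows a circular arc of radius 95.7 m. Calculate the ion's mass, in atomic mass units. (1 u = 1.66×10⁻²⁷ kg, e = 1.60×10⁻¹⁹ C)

m ≈ 222 u

qvB = mv²/r ⇒ m = qBr/v.
m = (2×1.60×10^-19)(0.0581)(95.7) / (4.83×10^6) = 3.68×10^-25 kg = 222 u.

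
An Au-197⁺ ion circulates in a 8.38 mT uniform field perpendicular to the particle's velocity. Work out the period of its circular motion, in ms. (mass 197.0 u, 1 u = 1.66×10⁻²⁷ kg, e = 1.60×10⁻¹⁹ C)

T ≈ 1.53 ms

The cyclotron period is independent of speed: T = 2πm/(qB).
T = 2π(3.27×10^-25) / [(1×1.60×10^-19)(8.38×10^-3)] = 1.53×10^-3 s.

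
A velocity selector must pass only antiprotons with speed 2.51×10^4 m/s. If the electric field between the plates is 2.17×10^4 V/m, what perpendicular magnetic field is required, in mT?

B ≈ 865 mT

qE = qvB ⇒ B = E/v = (2.17×10^4) / (2.51×10^4) = 0.865 T.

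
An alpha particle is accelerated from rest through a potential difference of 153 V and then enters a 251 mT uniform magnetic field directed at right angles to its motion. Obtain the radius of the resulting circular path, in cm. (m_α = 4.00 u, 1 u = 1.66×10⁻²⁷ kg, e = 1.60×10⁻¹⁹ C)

The kinetic energy gained is K = qV = (2×1.60×10^-19)(153) = 4.90×10^-17 J.
v = √(2K/m) = 1.21×10^5 m/s.
r = mv/(qB) = (6.64×10^-27)(1.21×10^5) / [(2×1.60×10^-19)(0.251)] = 0.0100 m.

r ≈ 1.00 cm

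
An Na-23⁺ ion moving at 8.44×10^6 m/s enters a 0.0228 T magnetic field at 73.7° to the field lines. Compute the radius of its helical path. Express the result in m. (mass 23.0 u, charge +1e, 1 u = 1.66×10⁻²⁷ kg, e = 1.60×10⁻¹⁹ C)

r ≈ 84.8 m

Only the perpendicular component v⊥ = v sin73.7° = 8.10×10^6 m/s is bent by the field.
r = m v⊥ /(qB) = (3.82×10^-26)(8.10×10^6) / [(1×1.60×10^-19)(0.0228)] = 84.8 m.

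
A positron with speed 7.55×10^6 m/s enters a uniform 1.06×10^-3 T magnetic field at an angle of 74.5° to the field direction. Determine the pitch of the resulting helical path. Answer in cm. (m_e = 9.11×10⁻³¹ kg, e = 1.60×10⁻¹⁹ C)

The velocity component along B is v∥ = v cos74.5° = 2.02×10^6 m/s.
The cyclotron period T = 2πm/(qB) = 3.37×10^-8 s is set by m, q, B alone.
Pitch = v∥·T = (2.02×10^6)(3.37×10^-8) = 0.0681 m.

pitch ≈ 6.81 cm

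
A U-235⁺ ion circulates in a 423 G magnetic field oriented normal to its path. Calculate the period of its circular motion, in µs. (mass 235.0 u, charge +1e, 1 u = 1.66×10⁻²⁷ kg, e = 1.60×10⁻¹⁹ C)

The cyclotron period is independent of speed: T = 2πm/(qB).
T = 2π(3.90×10^-25) / [(1×1.60×10^-19)(0.0423)] = 3.62×10^-4 s.

T ≈ 362 µs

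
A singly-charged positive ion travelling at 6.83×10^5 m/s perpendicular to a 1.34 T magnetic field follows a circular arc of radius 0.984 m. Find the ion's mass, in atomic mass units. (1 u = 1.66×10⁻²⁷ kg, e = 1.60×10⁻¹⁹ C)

qvB = mv²/r ⇒ m = qBr/v.
m = (1×1.60×10^-19)(1.34)(0.984) / (6.83×10^5) = 3.09×10^-25 kg = 186 u.

m ≈ 186 u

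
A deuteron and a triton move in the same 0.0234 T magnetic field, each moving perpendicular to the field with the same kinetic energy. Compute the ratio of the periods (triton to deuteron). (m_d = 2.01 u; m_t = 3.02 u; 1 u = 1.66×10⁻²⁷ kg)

T = 2πm/(qB) is independent of speed, so T₂/T₁ = (m₂/q₂)/(m₁/q₁).
T_{triton}/T_{deuteron} = (5.01×10^-27/1e) / (3.34×10^-27/1e) = 1.50.

ratio ≈ 1.50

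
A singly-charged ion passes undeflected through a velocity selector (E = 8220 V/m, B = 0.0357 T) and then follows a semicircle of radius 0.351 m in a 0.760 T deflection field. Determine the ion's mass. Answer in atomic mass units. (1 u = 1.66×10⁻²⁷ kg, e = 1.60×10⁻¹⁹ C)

v = E/B₁ = 2.30×10^5 m/s.
From r = mv/(qB₂), m = qB₂r/v = (1×1.60×10^-19)(0.760)(0.351) / (2.30×10^5) = 1.85×10^-25 kg.
In atomic mass units: m = 1.85×10^-25 / 1.66×10^-27 = 112 u.

m ≈ 112 u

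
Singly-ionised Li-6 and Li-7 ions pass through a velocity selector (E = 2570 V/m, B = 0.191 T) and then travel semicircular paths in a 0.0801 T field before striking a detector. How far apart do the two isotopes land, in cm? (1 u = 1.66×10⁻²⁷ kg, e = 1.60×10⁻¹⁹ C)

Δd ≈ 0.349 cm

Both emerge at v = E/B₁ = 1.35×10^4 m/s.
r = mv/(qB₂), so r₁ = 0.01046 m and r₂ = 0.01220 m, giving Δr = 1.74×10^-3 m.
After a semicircle each ion lands a diameter 2r from the entry slit, so the separation is 2Δr = 3.49×10^-3 m.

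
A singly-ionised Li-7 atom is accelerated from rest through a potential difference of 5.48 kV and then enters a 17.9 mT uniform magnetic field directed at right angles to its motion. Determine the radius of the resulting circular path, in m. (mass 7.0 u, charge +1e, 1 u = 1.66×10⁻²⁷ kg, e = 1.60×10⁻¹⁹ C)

The kinetic energy gained is K = qV = (1×1.60×10^-19)(5480) = 8.77×10^-16 J.
v = √(2K/m) = 3.88×10^5 m/s.
r = mv/(qB) = (1.16×10^-26)(3.88×10^5) / [(1×1.60×10^-19)(0.0179)] = 1.58 m.

r ≈ 1.58 m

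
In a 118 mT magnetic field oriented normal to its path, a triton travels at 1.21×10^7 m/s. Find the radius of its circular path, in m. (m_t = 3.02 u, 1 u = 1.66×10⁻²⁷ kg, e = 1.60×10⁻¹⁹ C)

r ≈ 3.21 m

The magnetic force provides the centripetal force: qvB = mv²/r, so r = mv/(qB).
r = (5.01×10^-27 kg)(1.21×10^7 m/s) / [(1×1.60×10^-19 C)(0.118 T)] = 3.21 m.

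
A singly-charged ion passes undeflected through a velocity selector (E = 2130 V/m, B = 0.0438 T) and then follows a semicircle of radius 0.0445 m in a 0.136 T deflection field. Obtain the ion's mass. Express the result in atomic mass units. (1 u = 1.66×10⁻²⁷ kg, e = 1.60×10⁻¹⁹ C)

m ≈ 12.0 u

v = E/B₁ = 4.86×10^4 m/s.
From r = mv/(qB₂), m = qB₂r/v = (1×1.60×10^-19)(0.136)(0.0445) / (4.86×10^4) = 1.99×10^-26 kg.
In atomic mass units: m = 1.99×10^-26 / 1.66×10^-27 = 12.0 u.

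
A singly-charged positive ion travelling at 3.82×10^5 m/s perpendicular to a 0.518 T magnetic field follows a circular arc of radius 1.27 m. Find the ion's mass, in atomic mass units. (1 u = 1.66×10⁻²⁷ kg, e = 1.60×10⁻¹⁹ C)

qvB = mv²/r ⇒ m = qBr/v.
m = (1×1.60×10^-19)(0.518)(1.27) / (3.82×10^5) = 2.76×10^-25 kg = 166 u.

m ≈ 166 u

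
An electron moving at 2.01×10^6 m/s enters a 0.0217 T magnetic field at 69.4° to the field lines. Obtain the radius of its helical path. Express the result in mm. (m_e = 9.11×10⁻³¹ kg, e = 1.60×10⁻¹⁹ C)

r ≈ 0.494 mm

Only the perpendicular component v⊥ = v sin69.4° = 1.88×10^6 m/s is bent by the field.
r = m v⊥ /(qB) = (9.11×10^-31)(1.88×10^6) / [(1×1.60×10^-19)(0.0217)] = 4.94×10^-4 m.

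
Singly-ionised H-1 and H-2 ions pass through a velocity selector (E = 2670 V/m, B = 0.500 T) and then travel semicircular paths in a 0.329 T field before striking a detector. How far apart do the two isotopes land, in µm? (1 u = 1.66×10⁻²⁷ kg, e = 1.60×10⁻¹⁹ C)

Both emerge at v = E/B₁ = 5340 m/s.
r = mv/(qB₂), so r₁ = 1.68×10^-4 m and r₂ = 3.37×10^-4 m, giving Δr = 1.68×10^-4 m.
After a semicircle each ion lands a diameter 2r from the entry slit, so the separation is 2Δr = 3.37×10^-4 m.

Δd ≈ 337 µm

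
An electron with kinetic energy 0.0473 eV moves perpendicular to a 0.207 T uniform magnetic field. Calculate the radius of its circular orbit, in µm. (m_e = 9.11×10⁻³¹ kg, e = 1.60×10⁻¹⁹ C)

Convert the energy: K = 0.0473 eV = 7.57×10^-21 J.
v = √(2K/m) = √(2·7.57×10^-21/9.11×10^-31) = 1.29×10^5 m/s.
r = mv/(qB) = (9.11×10^-31)(1.29×10^5) / [(1×1.60×10^-19)(0.207)] = 3.55×10^-6 m.

r ≈ 3.55 µm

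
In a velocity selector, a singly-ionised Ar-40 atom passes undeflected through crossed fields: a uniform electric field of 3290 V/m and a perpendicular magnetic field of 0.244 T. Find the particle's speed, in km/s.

v ≈ 13.5 km/s

For zero net force, qE = qvB, so v = E/B.
v = (3290) / (0.244) = 1.35×10^4 m/s.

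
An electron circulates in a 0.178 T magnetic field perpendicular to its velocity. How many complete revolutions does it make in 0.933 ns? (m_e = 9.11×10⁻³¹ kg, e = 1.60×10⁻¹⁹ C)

N = 4

T = 2πm/(qB) = 2π(9.11×10^-31) / [(1×1.60×10^-19)(0.178)] = 2.0098×10^-10 s.
N = t/T = 9.33×10^-10 / 2.0098×10^-10 ≈ 4.64, so 4 complete revolutions.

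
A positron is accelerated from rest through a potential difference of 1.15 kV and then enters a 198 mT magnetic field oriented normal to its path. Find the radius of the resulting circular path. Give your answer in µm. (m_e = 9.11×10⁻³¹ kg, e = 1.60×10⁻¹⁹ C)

The kinetic energy gained is K = qV = (1×1.60×10^-19)(1150) = 1.84×10^-16 J.
v = √(2K/m) = 2.01×10^7 m/s.
r = mv/(qB) = (9.11×10^-31)(2.01×10^7) / [(1×1.60×10^-19)(0.198)] = 5.78×10^-4 m.

r ≈ 578 µm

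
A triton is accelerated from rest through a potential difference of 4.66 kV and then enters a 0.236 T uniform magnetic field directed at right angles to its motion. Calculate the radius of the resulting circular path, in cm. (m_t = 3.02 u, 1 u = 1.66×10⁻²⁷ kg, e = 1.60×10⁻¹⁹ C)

The kinetic energy gained is K = qV = (1×1.60×10^-19)(4660) = 7.46×10^-16 J.
v = √(2K/m) = 5.45×10^5 m/s.
r = mv/(qB) = (5.01×10^-27)(5.45×10^5) / [(1×1.60×10^-19)(0.236)] = 0.0724 m.

r ≈ 7.24 cm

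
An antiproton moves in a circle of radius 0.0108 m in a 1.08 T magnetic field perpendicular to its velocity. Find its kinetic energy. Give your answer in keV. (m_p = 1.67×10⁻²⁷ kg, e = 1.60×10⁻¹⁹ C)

v = qBr/m = (1×1.60×10^-19)(1.08)(0.0108) / (1.67×10^-27) = 1.12×10^6 m/s.
K = ½mv² = 0.5·(1.67×10^-27)·(1.12×10^6)² = 1.04×10^-15 J = 6.52 keV.

K ≈ 6.52 keV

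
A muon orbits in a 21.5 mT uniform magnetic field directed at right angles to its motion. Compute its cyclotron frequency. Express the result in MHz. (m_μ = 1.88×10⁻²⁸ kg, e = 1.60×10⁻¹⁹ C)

f ≈ 2.91 MHz

f = qB/(2πm) = (1×1.60×10^-19)(0.0215) / [2π(1.88×10^-28)] = 2.91×10^6 Hz.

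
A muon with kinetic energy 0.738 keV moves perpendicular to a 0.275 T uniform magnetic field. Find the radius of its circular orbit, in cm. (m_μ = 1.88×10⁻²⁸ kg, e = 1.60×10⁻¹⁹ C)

Convert the energy: K = 0.738 keV = 1.18×10^-16 J.
v = √(2K/m) = √(2·1.18×10^-16/1.88×10^-28) = 1.12×10^6 m/s.
r = mv/(qB) = (1.88×10^-28)(1.12×10^6) / [(1×1.60×10^-19)(0.275)] = 4.79×10^-3 m.

r ≈ 0.479 cm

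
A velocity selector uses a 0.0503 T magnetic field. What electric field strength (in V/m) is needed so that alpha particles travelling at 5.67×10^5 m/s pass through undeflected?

E ≈ 2.85×10^4 V/m

qE = qvB ⇒ E = vB = (5.67×10^5)(0.0503) = 2.85×10^4 V/m.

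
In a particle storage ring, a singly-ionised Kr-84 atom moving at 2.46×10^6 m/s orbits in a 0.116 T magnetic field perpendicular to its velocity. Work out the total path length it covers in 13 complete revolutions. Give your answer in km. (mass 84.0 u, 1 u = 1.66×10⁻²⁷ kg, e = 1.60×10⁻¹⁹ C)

L ≈ 1.51 km

r = mv/(qB) = 18.5 m, so one revolution covers 2πr = 116 m.
In 13 revolutions: L = 13·2πr = 1510 m.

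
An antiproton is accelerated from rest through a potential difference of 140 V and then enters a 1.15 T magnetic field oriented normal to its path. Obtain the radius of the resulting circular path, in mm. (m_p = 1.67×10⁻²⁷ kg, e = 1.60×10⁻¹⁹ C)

The kinetic energy gained is K = qV = (1×1.60×10^-19)(140) = 2.24×10^-17 J.
v = √(2K/m) = 1.64×10^5 m/s.
r = mv/(qB) = (1.67×10^-27)(1.64×10^5) / [(1×1.60×10^-19)(1.15)] = 1.49×10^-3 m.

r ≈ 1.49 mm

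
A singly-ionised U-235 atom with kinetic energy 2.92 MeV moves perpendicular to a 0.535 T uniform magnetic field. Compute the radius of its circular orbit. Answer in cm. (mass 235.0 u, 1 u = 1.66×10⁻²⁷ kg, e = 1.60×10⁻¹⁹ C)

r ≈ 705 cm

Convert the energy: K = 2.92 MeV = 4.67×10^-13 J.
v = √(2K/m) = √(2·4.67×10^-13/3.90×10^-25) = 1.55×10^6 m/s.
r = mv/(qB) = (3.90×10^-25)(1.55×10^6) / [(1×1.60×10^-19)(0.535)] = 7.05 m.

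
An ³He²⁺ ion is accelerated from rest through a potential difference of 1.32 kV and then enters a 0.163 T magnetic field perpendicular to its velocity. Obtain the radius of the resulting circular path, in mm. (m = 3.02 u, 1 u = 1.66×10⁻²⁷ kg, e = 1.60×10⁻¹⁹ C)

The kinetic energy gained is K = qV = (2×1.60×10^-19)(1320) = 4.22×10^-16 J.
v = √(2K/m) = 4.11×10^5 m/s.
r = mv/(qB) = (5.01×10^-27)(4.11×10^5) / [(2×1.60×10^-19)(0.163)] = 0.0395 m.

r ≈ 39.5 mm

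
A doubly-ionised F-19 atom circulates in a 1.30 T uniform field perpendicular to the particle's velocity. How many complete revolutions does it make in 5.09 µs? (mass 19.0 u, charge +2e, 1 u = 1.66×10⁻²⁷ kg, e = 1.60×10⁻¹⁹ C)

N = 10

T = 2πm/(qB) = 2π(3.154×10^-26) / [(2×1.60×10^-19)(1.30)] = 4.7637×10^-7 s.
N = t/T = 5.09×10^-6 / 4.7637×10^-7 ≈ 10.68, so 10 complete revolutions.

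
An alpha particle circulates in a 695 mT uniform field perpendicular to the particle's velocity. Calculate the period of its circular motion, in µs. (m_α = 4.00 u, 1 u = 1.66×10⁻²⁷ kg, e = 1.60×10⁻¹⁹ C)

T ≈ 0.188 µs

The cyclotron period is independent of speed: T = 2πm/(qB).
T = 2π(6.64×10^-27) / [(2×1.60×10^-19)(0.695)] = 1.88×10^-7 s.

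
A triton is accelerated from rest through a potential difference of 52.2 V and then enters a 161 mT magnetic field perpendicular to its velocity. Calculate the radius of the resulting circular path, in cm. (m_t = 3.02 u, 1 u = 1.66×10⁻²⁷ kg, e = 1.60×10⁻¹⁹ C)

r ≈ 1.12 cm

The kinetic energy gained is K = qV = (1×1.60×10^-19)(52.2) = 8.35×10^-18 J.
v = √(2K/m) = 5.77×10^4 m/s.
r = mv/(qB) = (5.01×10^-27)(5.77×10^4) / [(1×1.60×10^-19)(0.161)] = 0.0112 m.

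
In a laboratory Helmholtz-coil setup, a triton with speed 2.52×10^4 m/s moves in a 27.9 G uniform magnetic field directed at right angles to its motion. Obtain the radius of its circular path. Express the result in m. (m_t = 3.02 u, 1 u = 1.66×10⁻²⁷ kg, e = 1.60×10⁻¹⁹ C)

The magnetic force provides the centripetal force: qvB = mv²/r, so r = mv/(qB).
r = (5.01×10^-27 kg)(2.52×10^4 m/s) / [(1×1.60×10^-19 C)(2.79×10^-3 T)] = 0.283 m.

r ≈ 0.283 m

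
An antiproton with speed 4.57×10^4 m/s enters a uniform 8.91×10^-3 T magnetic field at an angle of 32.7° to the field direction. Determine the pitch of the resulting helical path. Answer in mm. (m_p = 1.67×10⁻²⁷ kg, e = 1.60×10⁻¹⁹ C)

The velocity component along B is v∥ = v cos32.7° = 3.85×10^4 m/s.
The cyclotron period T = 2πm/(qB) = 7.36×10^-6 s is set by m, q, B alone.
Pitch = v∥·T = (3.85×10^4)(7.36×10^-6) = 0.283 m.

pitch ≈ 283 mm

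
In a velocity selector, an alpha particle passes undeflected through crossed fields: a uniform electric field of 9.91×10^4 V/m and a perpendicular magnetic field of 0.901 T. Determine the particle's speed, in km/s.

For zero net force, qE = qvB, so v = E/B.
v = (9.91×10^4) / (0.901) = 1.10×10^5 m/s.

v ≈ 110 km/s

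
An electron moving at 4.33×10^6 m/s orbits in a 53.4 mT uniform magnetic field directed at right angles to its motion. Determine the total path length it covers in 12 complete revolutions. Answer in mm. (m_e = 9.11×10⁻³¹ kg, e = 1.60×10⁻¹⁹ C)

r = mv/(qB) = 4.62×10^-4 m, so one revolution covers 2πr = 2.90×10^-3 m.
In 12 revolutions: L = 12·2πr = 0.0348 m.

L ≈ 34.8 mm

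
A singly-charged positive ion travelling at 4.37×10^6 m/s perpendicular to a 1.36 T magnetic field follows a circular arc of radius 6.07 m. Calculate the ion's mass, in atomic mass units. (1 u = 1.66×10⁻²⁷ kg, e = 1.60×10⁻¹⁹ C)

m ≈ 182 u

qvB = mv²/r ⇒ m = qBr/v.
m = (1×1.60×10^-19)(1.36)(6.07) / (4.37×10^6) = 3.02×10^-25 kg = 182 u.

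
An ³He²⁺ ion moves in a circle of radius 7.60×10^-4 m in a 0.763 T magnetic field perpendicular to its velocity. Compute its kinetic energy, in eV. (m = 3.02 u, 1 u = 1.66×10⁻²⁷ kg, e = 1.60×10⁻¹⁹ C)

v = qBr/m = (2×1.60×10^-19)(0.763)(7.60×10^-4) / (5.01×10^-27) = 3.70×10^4 m/s.
K = ½mv² = 0.5·(5.01×10^-27)·(3.70×10^4)² = 3.43×10^-18 J = 21.5 eV.

K ≈ 21.5 eV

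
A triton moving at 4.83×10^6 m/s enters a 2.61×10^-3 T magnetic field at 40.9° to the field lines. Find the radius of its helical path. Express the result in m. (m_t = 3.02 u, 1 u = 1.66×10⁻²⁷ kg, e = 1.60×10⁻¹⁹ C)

Only the perpendicular component v⊥ = v sin40.9° = 3.16×10^6 m/s is bent by the field.
r = m v⊥ /(qB) = (5.01×10^-27)(3.16×10^6) / [(1×1.60×10^-19)(2.61×10^-3)] = 38.0 m.

r ≈ 38.0 m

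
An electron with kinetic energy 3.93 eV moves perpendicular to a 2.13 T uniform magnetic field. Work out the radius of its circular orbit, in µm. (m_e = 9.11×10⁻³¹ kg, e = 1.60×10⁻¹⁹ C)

r ≈ 3.14 µm

Convert the energy: K = 3.93 eV = 6.29×10^-19 J.
v = √(2K/m) = √(2·6.29×10^-19/9.11×10^-31) = 1.17×10^6 m/s.
r = mv/(qB) = (9.11×10^-31)(1.17×10^6) / [(1×1.60×10^-19)(2.13)] = 3.14×10^-6 m.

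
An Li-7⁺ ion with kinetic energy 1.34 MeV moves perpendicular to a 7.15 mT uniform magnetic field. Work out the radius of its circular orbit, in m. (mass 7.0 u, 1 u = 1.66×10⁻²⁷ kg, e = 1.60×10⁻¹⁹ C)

Convert the energy: K = 1.34 MeV = 2.14×10^-13 J.
v = √(2K/m) = √(2·2.14×10^-13/1.16×10^-26) = 6.07×10^6 m/s.
r = mv/(qB) = (1.16×10^-26)(6.07×10^6) / [(1×1.60×10^-19)(7.15×10^-3)] = 61.7 m.

r ≈ 61.7 m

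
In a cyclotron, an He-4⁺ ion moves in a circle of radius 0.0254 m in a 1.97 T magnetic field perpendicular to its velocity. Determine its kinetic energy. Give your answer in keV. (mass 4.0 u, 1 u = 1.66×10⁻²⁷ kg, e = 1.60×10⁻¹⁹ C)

v = qBr/m = (1×1.60×10^-19)(1.97)(0.0254) / (6.64×10^-27) = 1.21×10^6 m/s.
K = ½mv² = 0.5·(6.64×10^-27)·(1.21×10^6)² = 4.83×10^-15 J = 30.2 keV.

K ≈ 30.2 keV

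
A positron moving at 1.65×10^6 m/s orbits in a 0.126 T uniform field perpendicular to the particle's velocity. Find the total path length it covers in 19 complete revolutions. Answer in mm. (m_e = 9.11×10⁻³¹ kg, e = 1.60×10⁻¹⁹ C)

r = mv/(qB) = 7.46×10^-5 m, so one revolution covers 2πr = 4.68×10^-4 m.
In 19 revolutions: L = 19·2πr = 8.90×10^-3 m.

L ≈ 8.90 mm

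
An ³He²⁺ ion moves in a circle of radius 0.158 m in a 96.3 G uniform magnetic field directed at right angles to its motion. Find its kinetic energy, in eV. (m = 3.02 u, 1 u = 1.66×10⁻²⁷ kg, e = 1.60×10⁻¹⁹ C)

v = qBr/m = (2×1.60×10^-19)(9.63×10^-3)(0.158) / (5.01×10^-27) = 9.71×10^4 m/s.
K = ½mv² = 0.5·(5.01×10^-27)·(9.71×10^4)² = 2.36×10^-17 J = 148 eV.

K ≈ 148 eV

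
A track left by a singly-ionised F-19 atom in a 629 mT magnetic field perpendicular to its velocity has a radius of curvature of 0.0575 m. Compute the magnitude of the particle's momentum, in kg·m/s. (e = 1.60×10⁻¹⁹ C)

p ≈ 5.79×10^-21 kg·m/s

Since qvB = mv²/r, the momentum p = mv = qBr.
p = (1×1.60×10^-19)(0.629)(0.0575) = 5.79×10^-21 kg·m/s.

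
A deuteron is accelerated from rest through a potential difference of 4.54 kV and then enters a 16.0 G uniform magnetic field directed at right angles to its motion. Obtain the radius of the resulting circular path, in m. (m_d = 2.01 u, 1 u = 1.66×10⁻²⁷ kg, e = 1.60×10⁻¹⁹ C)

The kinetic energy gained is K = qV = (1×1.60×10^-19)(4540) = 7.26×10^-16 J.
v = √(2K/m) = 6.60×10^5 m/s.
r = mv/(qB) = (3.34×10^-27)(6.60×10^5) / [(1×1.60×10^-19)(1.60×10^-3)] = 8.60 m.

r ≈ 8.60 m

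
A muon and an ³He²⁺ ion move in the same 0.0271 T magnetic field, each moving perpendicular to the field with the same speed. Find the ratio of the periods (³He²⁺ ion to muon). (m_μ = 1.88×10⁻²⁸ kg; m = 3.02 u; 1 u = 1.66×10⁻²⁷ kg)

T = 2πm/(qB) is independent of speed, so T₂/T₁ = (m₂/q₂)/(m₁/q₁).
T_{³He²⁺ ion}/T_{muon} = (5.01×10^-27/2e) / (1.88×10^-28/1e) = 13.3.

ratio ≈ 13.3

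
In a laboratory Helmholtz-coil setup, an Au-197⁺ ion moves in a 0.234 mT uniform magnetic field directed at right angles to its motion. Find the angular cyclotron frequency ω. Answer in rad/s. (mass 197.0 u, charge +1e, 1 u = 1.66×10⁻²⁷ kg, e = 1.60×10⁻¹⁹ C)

ω ≈ 114 rad/s

ω = qB/m = (1×1.60×10^-19)(2.34×10^-4) / (3.27×10^-25) = 114 rad/s.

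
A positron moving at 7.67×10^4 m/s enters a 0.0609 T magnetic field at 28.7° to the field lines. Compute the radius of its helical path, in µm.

r ≈ 3.44 µm

Only the perpendicular component v⊥ = v sin28.7° = 3.68×10^4 m/s is bent by the field.
r = m v⊥ /(qB) = (9.11×10^-31)(3.68×10^4) / [(1×1.60×10^-19)(0.0609)] = 3.44×10^-6 m.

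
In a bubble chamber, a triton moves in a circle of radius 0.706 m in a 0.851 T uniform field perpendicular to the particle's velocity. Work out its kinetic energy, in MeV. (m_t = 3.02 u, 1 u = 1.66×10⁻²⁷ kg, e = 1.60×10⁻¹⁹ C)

K ≈ 5.76 MeV

v = qBr/m = (1×1.60×10^-19)(0.851)(0.706) / (5.01×10^-27) = 1.92×10^7 m/s.
K = ½mv² = 0.5·(5.01×10^-27)·(1.92×10^7)² = 9.22×10^-13 J = 5.76 MeV.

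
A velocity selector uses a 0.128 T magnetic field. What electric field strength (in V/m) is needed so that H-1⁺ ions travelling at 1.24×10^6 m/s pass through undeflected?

E ≈ 1.59×10^5 V/m

qE = qvB ⇒ E = vB = (1.24×10^6)(0.128) = 1.59×10^5 V/m.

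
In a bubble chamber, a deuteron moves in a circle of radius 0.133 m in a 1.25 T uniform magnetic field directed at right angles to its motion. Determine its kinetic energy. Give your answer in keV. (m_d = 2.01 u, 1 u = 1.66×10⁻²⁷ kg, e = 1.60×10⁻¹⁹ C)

v = qBr/m = (1×1.60×10^-19)(1.25)(0.133) / (3.34×10^-27) = 7.97×10^6 m/s.
K = ½mv² = 0.5·(3.34×10^-27)·(7.97×10^6)² = 1.06×10^-13 J = 663 keV.

K ≈ 663 keV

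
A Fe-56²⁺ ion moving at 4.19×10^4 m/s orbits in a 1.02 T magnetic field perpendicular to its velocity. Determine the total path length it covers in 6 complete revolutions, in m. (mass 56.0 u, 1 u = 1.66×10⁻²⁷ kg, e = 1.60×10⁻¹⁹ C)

r = mv/(qB) = 0.0119 m, so one revolution covers 2πr = 0.0750 m.
In 6 revolutions: L = 6·2πr = 0.450 m.

L ≈ 0.450 m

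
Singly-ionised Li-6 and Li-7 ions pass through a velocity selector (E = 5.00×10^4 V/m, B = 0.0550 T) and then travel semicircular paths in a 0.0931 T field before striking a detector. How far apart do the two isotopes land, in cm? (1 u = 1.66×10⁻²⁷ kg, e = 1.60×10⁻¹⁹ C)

Δd ≈ 20.3 cm

Both emerge at v = E/B₁ = 9.09×10^5 m/s.
r = mv/(qB₂), so r₁ = 0.608 m and r₂ = 0.709 m, giving Δr = 0.101 m.
After a semicircle each ion lands a diameter 2r from the entry slit, so the separation is 2Δr = 0.203 m.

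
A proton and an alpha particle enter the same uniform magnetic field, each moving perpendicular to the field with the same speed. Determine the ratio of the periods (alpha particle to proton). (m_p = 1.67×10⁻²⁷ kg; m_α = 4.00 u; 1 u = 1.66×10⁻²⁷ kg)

ratio ≈ 1.99

T = 2πm/(qB) is independent of speed, so T₂/T₁ = (m₂/q₂)/(m₁/q₁).
T_{alpha particle}/T_{proton} = (6.64×10^-27/2e) / (1.67×10^-27/1e) = 1.99.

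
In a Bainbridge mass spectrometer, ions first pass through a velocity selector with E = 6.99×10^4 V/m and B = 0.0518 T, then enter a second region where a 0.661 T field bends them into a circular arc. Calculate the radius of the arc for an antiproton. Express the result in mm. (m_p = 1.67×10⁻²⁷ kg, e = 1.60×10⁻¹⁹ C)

The selector passes v = E/B = 6.99×10^4/0.0518 = 1.35×10^6 m/s.
In the deflection region, r = mv/(qB₂) = (1.67×10^-27)(1.35×10^6) / [(1×1.60×10^-19)(0.661)] = 0.0213 m.

r ≈ 21.3 mm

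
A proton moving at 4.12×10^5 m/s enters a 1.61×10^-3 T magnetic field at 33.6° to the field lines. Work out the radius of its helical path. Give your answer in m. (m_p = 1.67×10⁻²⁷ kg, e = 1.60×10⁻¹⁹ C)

Only the perpendicular component v⊥ = v sin33.6° = 2.28×10^5 m/s is bent by the field.
r = m v⊥ /(qB) = (1.67×10^-27)(2.28×10^5) / [(1×1.60×10^-19)(1.61×10^-3)] = 1.48 m.

r ≈ 1.48 m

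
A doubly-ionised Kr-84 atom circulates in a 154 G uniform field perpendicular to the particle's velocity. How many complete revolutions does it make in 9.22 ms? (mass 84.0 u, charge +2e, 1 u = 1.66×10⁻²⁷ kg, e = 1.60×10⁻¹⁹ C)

N = 51

T = 2πm/(qB) = 2π(1.3944×10^-25) / [(2×1.60×10^-19)(0.0154)] = 1.7779×10^-4 s.
N = t/T = 9.22×10^-3 / 1.7779×10^-4 ≈ 51.86, so 51 complete revolutions.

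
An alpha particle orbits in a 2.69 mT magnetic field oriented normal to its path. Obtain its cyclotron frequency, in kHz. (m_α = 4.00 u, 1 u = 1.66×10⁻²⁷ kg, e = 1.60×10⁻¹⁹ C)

f = qB/(2πm) = (2×1.60×10^-19)(2.69×10^-3) / [2π(6.64×10^-27)] = 2.06×10^4 Hz.

f ≈ 20.6 kHz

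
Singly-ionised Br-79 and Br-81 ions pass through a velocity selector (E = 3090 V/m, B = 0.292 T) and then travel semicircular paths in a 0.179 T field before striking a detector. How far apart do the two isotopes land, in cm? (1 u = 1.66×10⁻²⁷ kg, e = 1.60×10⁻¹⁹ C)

Δd ≈ 0.245 cm

Both emerge at v = E/B₁ = 1.06×10^4 m/s.
r = mv/(qB₂), so r₁ = 0.04845 m and r₂ = 0.04968 m, giving Δr = 1.23×10^-3 m.
After a semicircle each ion lands a diameter 2r from the entry slit, so the separation is 2Δr = 2.45×10^-3 m.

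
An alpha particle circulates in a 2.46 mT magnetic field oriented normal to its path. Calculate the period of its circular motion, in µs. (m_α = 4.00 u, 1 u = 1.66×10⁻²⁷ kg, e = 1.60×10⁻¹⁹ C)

The cyclotron period is independent of speed: T = 2πm/(qB).
T = 2π(6.64×10^-27) / [(2×1.60×10^-19)(2.46×10^-3)] = 5.30×10^-5 s.

T ≈ 53.0 µs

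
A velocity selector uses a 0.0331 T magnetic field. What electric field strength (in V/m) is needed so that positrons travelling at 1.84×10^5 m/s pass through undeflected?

E ≈ 6090 V/m

qE = qvB ⇒ E = vB = (1.84×10^5)(0.0331) = 6090 V/m.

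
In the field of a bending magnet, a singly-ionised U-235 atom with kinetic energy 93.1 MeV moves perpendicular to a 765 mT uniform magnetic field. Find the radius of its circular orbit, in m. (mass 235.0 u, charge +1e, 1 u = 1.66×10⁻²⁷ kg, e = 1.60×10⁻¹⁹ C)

Convert the energy: K = 93.1 MeV = 1.49×10^-11 J.
v = √(2K/m) = √(2·1.49×10^-11/3.90×10^-25) = 8.74×10^6 m/s.
r = mv/(qB) = (3.90×10^-25)(8.74×10^6) / [(1×1.60×10^-19)(0.765)] = 27.9 m.

r ≈ 27.9 m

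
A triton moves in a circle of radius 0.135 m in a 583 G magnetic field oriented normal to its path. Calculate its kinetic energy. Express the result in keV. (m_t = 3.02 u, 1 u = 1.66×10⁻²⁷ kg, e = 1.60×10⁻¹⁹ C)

v = qBr/m = (1×1.60×10^-19)(0.0583)(0.135) / (5.01×10^-27) = 2.51×10^5 m/s.
K = ½mv² = 0.5·(5.01×10^-27)·(2.51×10^5)² = 1.58×10^-16 J = 0.989 keV.

K ≈ 0.989 keV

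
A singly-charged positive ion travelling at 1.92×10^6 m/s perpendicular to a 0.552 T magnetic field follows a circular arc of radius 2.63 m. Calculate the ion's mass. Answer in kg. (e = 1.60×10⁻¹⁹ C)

m ≈ 1.21×10^-25 kg

qvB = mv²/r ⇒ m = qBr/v.
m = (1×1.60×10^-19)(0.552)(2.63) / (1.92×10^6) = 1.21×10^-25 kg.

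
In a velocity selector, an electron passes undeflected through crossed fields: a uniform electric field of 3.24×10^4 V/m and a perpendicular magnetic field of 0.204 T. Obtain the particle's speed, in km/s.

For zero net force, qE = qvB, so v = E/B.
v = (3.24×10^4) / (0.204) = 1.59×10^5 m/s.

v ≈ 159 km/s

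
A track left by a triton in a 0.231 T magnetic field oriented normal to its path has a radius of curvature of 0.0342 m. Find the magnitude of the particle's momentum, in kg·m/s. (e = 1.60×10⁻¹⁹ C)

p ≈ 1.26×10^-21 kg·m/s

Since qvB = mv²/r, the momentum p = mv = qBr.
p = (1×1.60×10^-19)(0.231)(0.0342) = 1.26×10^-21 kg·m/s.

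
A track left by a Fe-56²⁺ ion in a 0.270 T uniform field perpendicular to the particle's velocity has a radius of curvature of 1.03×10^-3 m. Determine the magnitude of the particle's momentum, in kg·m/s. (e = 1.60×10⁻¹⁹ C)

Since qvB = mv²/r, the momentum p = mv = qBr.
p = (2×1.60×10^-19)(0.270)(1.03×10^-3) = 8.90×10^-23 kg·m/s.

p ≈ 8.90×10^-23 kg·m/s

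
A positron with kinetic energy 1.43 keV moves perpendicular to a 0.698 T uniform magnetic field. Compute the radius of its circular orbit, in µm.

Convert the energy: K = 1.43 keV = 2.29×10^-16 J.
v = √(2K/m) = √(2·2.29×10^-16/9.11×10^-31) = 2.24×10^7 m/s.
r = mv/(qB) = (9.11×10^-31)(2.24×10^7) / [(1×1.60×10^-19)(0.698)] = 1.83×10^-4 m.

r ≈ 183 µm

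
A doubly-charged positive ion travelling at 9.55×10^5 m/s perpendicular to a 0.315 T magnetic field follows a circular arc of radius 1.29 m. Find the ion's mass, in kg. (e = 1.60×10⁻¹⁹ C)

qvB = mv²/r ⇒ m = qBr/v.
m = (2×1.60×10^-19)(0.315)(1.29) / (9.55×10^5) = 1.36×10^-25 kg.

m ≈ 1.36×10^-25 kg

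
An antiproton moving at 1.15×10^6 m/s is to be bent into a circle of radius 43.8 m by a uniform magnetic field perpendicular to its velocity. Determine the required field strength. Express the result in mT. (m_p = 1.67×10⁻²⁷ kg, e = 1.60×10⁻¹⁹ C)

qvB = mv²/r gives B = mv/(qr).
B = (1.67×10^-27)(1.15×10^6) / [(1×1.60×10^-19)(43.8)] = 2.74×10^-4 T.

B ≈ 0.274 mT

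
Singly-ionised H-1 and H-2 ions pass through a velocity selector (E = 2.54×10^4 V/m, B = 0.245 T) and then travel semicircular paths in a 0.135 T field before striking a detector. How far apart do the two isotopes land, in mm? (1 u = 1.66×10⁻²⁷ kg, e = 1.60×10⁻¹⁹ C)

Both emerge at v = E/B₁ = 1.04×10^5 m/s.
r = mv/(qB₂), so r₁ = 7.967×10^-3 m and r₂ = 0.01593 m, giving Δr = 7.97×10^-3 m.
After a semicircle each ion lands a diameter 2r from the entry slit, so the separation is 2Δr = 0.0159 m.

Δd ≈ 15.9 mm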